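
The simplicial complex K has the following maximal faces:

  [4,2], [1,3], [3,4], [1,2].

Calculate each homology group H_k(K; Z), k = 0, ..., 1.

H_0 ≅ Z,  H_1 ≅ Z.

K has 4 vertices, 4 edges.
rank ∂_0 = 0, rank ∂_1 = 3 ⇒ b_0 = 4 − 0 − 3 = 1; all invariant factors of ∂_1 are 1 so no torsion. So H_0 = Z.
rank ∂_1 = 3, rank ∂_2 = 0 ⇒ b_1 = 4 − 3 − 0 = 1. So H_1 = Z.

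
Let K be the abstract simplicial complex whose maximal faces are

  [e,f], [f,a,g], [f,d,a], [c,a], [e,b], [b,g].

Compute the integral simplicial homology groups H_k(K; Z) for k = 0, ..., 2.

H_0 ≅ Z,  H_1 ≅ Z,  H_2 = 0.

We work with the vertex ordering a < b < c < d < e < f < g. The simplices of K, each written with vertices in increasing order, are:

  0-simplices (7): a, b, c, d, e, f, g
  1-simplices (9): ac, ad, af, ag, be, bg, df, ef, fg
  2-simplices (2): adf, afg

Hence C_0 ≅ Z^7, C_1 ≅ Z^9, C_2 ≅ Z^2.

∂_1: C_1 → C_0 is given by ∂[p,q] = [q] − [p].
As a 7×9 matrix over Z this has rank 6, with invariant factors (1,1,1,1,1,1).

The boundary map ∂_2: C_2 → C_1 maps a triangle to the signed sum of its edges. For instance
  ∂adf = df − af + ad,
  ∂afg = fg − ag + af.
The 9×2 boundary matrix has rank 2 and Smith normal form diag(1,1).

Computing H_k = (kernel of ∂_k) / (image of ∂_{k+1}):

  H_0: rank C_0 − rank ∂_1 = 7 − 6 = 1, and the invariant factors of ∂_1 are all 1, so H_0 ≅ Z.
  H_1: rank ker ∂_1 − rank ∂_2 = (9 − 6) − 2 = 1, and the invariant factors of ∂_2 are all 1, so H_1 ≅ Z.
  H_2: rank ker ∂_2 − rank ∂_3 = (2 − 2) − 0 = 0, and there is no ∂_3, so H_2 ≅ 0.

As a check, the Euler characteristic is 7 − 9 + 2 = 0, which agrees with 1 − 1 + 0 = 0.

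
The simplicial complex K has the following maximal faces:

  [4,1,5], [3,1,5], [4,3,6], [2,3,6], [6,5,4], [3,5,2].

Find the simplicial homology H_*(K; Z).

K has 6 vertices, 12 edges, 6 triangles.
rank ∂_0 = 0, rank ∂_1 = 5 ⇒ b_0 = 6 − 0 − 5 = 1; all invariant factors of ∂_1 are 1 so no torsion. So H_0 = Z.
rank ∂_1 = 5, rank ∂_2 = 6 ⇒ b_1 = 12 − 5 − 6 = 1; all invariant factors of ∂_2 are 1 so no torsion. So H_1 = Z.
rank ∂_2 = 6, rank ∂_3 = 0 ⇒ b_2 = 6 − 6 − 0 = 0. So H_2 = 0.

H_0 = Z,  H_1 = Z,  H_2 = 0.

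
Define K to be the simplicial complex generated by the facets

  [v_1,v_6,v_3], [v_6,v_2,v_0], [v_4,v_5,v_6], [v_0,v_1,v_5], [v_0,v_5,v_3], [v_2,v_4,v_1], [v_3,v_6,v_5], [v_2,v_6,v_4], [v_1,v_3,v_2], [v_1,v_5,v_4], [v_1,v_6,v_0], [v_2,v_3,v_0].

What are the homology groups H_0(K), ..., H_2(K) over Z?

We work with the vertex ordering v_0 < v_1 < v_2 < v_3 < v_4 < v_5 < v_6. The simplices of K, each written with vertices in increasing order, are:

  0-simplices (7): [v_0], [v_1], [v_2], [v_3], [v_4], [v_5], [v_6]
  1-simplices (18): (18 of them)
  2-simplices (12): (12 of them)

giving chain groups C_0 ≅ Z^7, C_1 ≅ Z^18, C_2 ≅ Z^12.

∂_1: C_1 → C_0 maps an edge to its endpoints' difference, ∂[p,q] = q − p. For instance
  ∂[v_1,v_6] = [v_6] − [v_1].
As a 7×18 matrix over Z this has rank 6, with invariant factors (1,1,1,1,1,1).

Boundary ∂_2: C_2 → C_1 maps a triangle to the signed sum of its edges. For instance
  ∂[v_1,v_4,v_5] = [v_4,v_5] − [v_1,v_5] + [v_1,v_4],
  ∂[v_4,v_5,v_6] = [v_5,v_6] − [v_4,v_6] + [v_4,v_5].
The resulting 18×12 matrix has rank 12, and its Smith normal form has invariant factors (1,1,1,1,1,1,1,1,1,1,1,2).

Reading off H_k = ker ∂_k / im ∂_{k+1}:

  H_0: rank C_0 − rank ∂_1 = 7 − 6 = 1, and the invariant factors of ∂_1 are all 1, so H_0 = Z.
  H_1: rank ker ∂_1 − rank ∂_2 = (18 − 6) − 12 = 0, and ∂_2 has invariant factor 2 > 1, so H_1 = Z_2.
  H_2: rank ker ∂_2 − rank ∂_3 = (12 − 12) − 0 = 0, and there is no ∂_3, so H_2 = 0.

As a check, the Euler characteristic is 7 − 18 + 12 = 1, which agrees with 1 − 0 + 0 = 1.
(K is a triangulation of the real projective plane RP^2.)

H_0 = Z,  H_1 = Z_2,  H_2 = 0.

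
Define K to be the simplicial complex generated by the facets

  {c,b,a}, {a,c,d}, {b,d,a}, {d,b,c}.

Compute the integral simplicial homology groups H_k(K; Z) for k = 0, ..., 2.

We work with the vertex ordering a < b < c < d. The simplices of K, each written with vertices in increasing order, are:

  0-simplices (4): a, b, c, d
  1-simplices (6): ab, ac, ad, bc, bd, cd
  2-simplices (4): abc, abd, acd, bcd

giving chain groups C_0 ≅ Z^4, C_1 ≅ Z^6, C_2 ≅ Z^4.

∂_1: C_1 → C_0 maps an edge to its endpoints' difference, ∂[p,q] = q − p.
This gives a 4×6 integer matrix of rank 3; reducing to Smith normal form yields diagonal entries (1,1,1).

Boundary ∂_2: C_2 → C_1 sends each 2-simplex [p,q,r] to [q,r] − [p,r] + [p,q]. For instance
  ∂abd = bd − ad + ab,
  ∂acd = cd − ad + ac.
This gives a 6×4 integer matrix of rank 3; reducing to Smith normal form yields diagonal entries (1,1,1).

Reading off H_k = ker ∂_k / im ∂_{k+1}:

  H_0: rank C_0 − rank ∂_1 = 4 − 3 = 1, and the invariant factors of ∂_1 are all 1, so H_0 ≅ Z.
  H_1: rank ker ∂_1 − rank ∂_2 = (6 − 3) − 3 = 0, and the invariant factors of ∂_2 are all 1, so H_1 ≅ 0.
  H_2: rank ker ∂_2 − rank ∂_3 = (4 − 3) − 0 = 1, and there is no ∂_3, so H_2 ≅ Z.

(K is a triangulation of the 2-sphere S^2.)

H_0 = Z,  H_1 = 0,  H_2 = Z.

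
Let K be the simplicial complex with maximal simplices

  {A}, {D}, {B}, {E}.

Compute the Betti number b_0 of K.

Take the total order A < B < D < E on the vertex set. Then K (dimension 0) consists of the simplices:

  0-simplices (4): A, B, D, E

giving chain groups C_0 ≅ Z^4.

Reading off H_k = ker ∂_k / im ∂_{k+1}:

  H_0: rank C_0 − rank ∂_1 = 4 − 0 = 4, and there is no ∂_1, so H_0 = Z^4.

Hence the Betti numbers are b_0 = 4.

b_0 = 4.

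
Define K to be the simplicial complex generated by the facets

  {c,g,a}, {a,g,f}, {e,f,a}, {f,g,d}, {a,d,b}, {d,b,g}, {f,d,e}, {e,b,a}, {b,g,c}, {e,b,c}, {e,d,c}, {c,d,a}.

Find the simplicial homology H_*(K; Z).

H_0 ≅ Z,  H_1 ≅ Z/2,  H_2 = 0.

K has 7 vertices, 18 edges, 12 triangles.
rank ∂_0 = 0, rank ∂_1 = 6 ⇒ b_0 = 7 − 0 − 6 = 1; all invariant factors of ∂_1 are 1 so no torsion. So H_0 ≅ Z.
rank ∂_1 = 6, rank ∂_2 = 12 ⇒ b_1 = 18 − 6 − 12 = 0; ∂_2 has invariant factor(s) [2] giving torsion. So H_1 ≅ Z/2.
rank ∂_2 = 12, rank ∂_3 = 0 ⇒ b_2 = 12 − 12 − 0 = 0. So H_2 ≅ 0.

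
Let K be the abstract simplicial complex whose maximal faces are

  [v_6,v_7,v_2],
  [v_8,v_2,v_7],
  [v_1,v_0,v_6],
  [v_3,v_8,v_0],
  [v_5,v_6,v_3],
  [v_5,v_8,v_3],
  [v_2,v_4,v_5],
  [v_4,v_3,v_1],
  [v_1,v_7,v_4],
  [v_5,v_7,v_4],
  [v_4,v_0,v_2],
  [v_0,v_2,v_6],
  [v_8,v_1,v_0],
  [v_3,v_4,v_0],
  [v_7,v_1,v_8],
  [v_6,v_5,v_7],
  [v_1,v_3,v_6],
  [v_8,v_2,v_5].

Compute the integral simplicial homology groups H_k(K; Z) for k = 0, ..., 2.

H_0 ≅ Z,  H_1 ≅ Z ⊕ Z/2,  H_2 = 0.

Take the total order v_0 < v_1 < v_2 < v_3 < v_4 < v_5 < v_6 < v_7 < v_8 on the vertex set. Then K (dimension 2) consists of the simplices:

  0-simplices (9): [v_0], [v_1], [v_2], [v_3], [v_4], [v_5], [v_6], [v_7], [v_8]
  1-simplices (27): (27 of them)
  2-simplices (18): (18 of them)

Hence C_0 ≅ Z^9, C_1 ≅ Z^27, C_2 ≅ Z^18.

∂_1: C_1 → C_0 is given by ∂[p,q] = [q] − [p].
The resulting 9×27 matrix has rank 8, and its Smith normal form has invariant factors (1,1,1,1,1,1,1,1).

The boundary map ∂_2: C_2 → C_1 acts by ∂[p,q,r] = [q,r] − [p,r] + [p,q]. For instance
  ∂[v_3,v_5,v_8] = [v_5,v_8] − [v_3,v_8] + [v_3,v_5],
  ∂[v_1,v_3,v_6] = [v_3,v_6] − [v_1,v_6] + [v_1,v_3].
As a 27×18 matrix over Z this has rank 18, with invariant factors (1,1,1,1,1,1,1,1,1,1,1,1,1,1,1,1,1,2).

Computing H_k = (kernel of ∂_k) / (image of ∂_{k+1}):

  H_0: rank C_0 − rank ∂_1 = 9 − 8 = 1, and the invariant factors of ∂_1 are all 1, so H_0 ≅ Z.
  H_1: rank ker ∂_1 − rank ∂_2 = (27 − 8) − 18 = 1, and ∂_2 has invariant factor 2 > 1, so H_1 ≅ Z ⊕ Z/2.
  H_2: rank ker ∂_2 − rank ∂_3 = (18 − 18) − 0 = 0, and there is no ∂_3, so H_2 ≅ 0.

As a check, the Euler characteristic is 9 − 27 + 18 = 0, which agrees with 1 − 1 + 0 = 0.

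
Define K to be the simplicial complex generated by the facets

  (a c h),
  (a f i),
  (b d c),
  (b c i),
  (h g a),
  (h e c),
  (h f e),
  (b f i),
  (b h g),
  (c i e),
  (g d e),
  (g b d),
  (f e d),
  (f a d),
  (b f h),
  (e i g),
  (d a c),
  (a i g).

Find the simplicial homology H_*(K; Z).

H_0 ≅ Z,  H_1 ≅ Z^2,  H_2 ≅ Z.

Fix the vertex order a < b < c < d < e < f < g < h < i and write every simplex with vertices in increasing order. Then dim K = 2 and the simplices of K are:

  0-simplices (9): a, b, c, d, e, f, g, h, i
  1-simplices (27): ac, ad, af, ag, ah, ai, bc, bd, bf, bg, bh, bi, cd, ce, ch, ci, de, df, dg, ef, eg, eh, ei, fh, fi, gh, gi
  2-simplices (18): acd, ach, adf, afi, agh, agi, bcd, bci, bdg, bfh, bfi, bgh, ceh, cei, def, deg, efh, egi

giving chain groups C_0 ≅ Z^9, C_1 ≅ Z^27, C_2 ≅ Z^18.

∂_1: C_1 → C_0 is given by ∂[p,q] = [q] − [p]. For instance
  ∂eh = h − e.
The 9×27 boundary matrix has rank 8 and Smith normal form diag(1,1,1,1,1,1,1,1).

The boundary map ∂_2: C_2 → C_1 sends each 2-simplex [p,q,r] to [q,r] − [p,r] + [p,q]. For instance
  ∂deg = eg − dg + de,
  ∂afi = fi − ai + af.
The 27×18 boundary matrix has rank 17 and Smith normal form diag(1,1,1,1,1,1,1,1,1,1,1,1,1,1,1,1,1).

From H_k ≅ ker(∂_k) / im(∂_{k+1}) we obtain:

  H_0: rank C_0 − rank ∂_1 = 9 − 8 = 1, and the invariant factors of ∂_1 are all 1, so H_0 = Z.
  H_1: rank ker ∂_1 − rank ∂_2 = (27 − 8) − 17 = 2, and the invariant factors of ∂_2 are all 1, so H_1 = Z^2.
  H_2: rank ker ∂_2 − rank ∂_3 = (18 − 17) − 0 = 1, and there is no ∂_3, so H_2 = Z.

(K is a triangulation of the torus T^2.)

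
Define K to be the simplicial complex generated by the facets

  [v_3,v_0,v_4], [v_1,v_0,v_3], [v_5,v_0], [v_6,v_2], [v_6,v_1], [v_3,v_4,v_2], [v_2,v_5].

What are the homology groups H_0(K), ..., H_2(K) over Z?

H_0 = Z,  H_1 = Z^2,  H_2 = 0.

K has 7 vertices, 11 edges, 3 triangles.
rank ∂_0 = 0, rank ∂_1 = 6 ⇒ b_0 = 7 − 0 − 6 = 1; all invariant factors of ∂_1 are 1 so no torsion. So H_0 = Z.
rank ∂_1 = 6, rank ∂_2 = 3 ⇒ b_1 = 11 − 6 − 3 = 2; all invariant factors of ∂_2 are 1 so no torsion. So H_1 = Z^2.
rank ∂_2 = 3, rank ∂_3 = 0 ⇒ b_2 = 3 − 3 − 0 = 0. So H_2 = 0.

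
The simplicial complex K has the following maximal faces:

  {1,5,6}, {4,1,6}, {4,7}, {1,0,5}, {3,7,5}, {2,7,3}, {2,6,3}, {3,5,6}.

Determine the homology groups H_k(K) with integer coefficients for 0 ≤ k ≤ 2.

Take the total order 0 < 1 < 2 < 3 < 4 < 5 < 6 < 7 on the vertex set. Then K (dimension 2) consists of the simplices:

  0-simplices (8): [0], [1], [2], [3], [4], [5], [6], [7]
  1-simplices (15): [0,1], [0,5], [1,4], [1,5], [1,6], [2,3], [2,6], [2,7], [3,5], [3,6], [3,7], [4,6], [4,7], [5,6], [5,7]
  2-simplices (7): [0,1,5], [1,4,6], [1,5,6], [2,3,6], [2,3,7], [3,5,6], [3,5,7]

so the chain groups are C_0 ≅ Z^8, C_1 ≅ Z^15, C_2 ≅ Z^7.

∂_1: C_1 → C_0 is given by ∂[p,q] = [q] − [p]. For instance
  ∂[4,7] = [7] − [4].
This gives a 8×15 integer matrix of rank 7; reducing to Smith normal form yields diagonal entries (1,1,1,1,1,1,1).

The boundary map ∂_2: C_2 → C_1 acts by ∂[p,q,r] = [q,r] − [p,r] + [p,q]. For instance
  ∂[3,5,6] = [5,6] − [3,6] + [3,5],
  ∂[0,1,5] = [1,5] − [0,5] + [0,1].
The resulting 15×7 matrix has rank 7, and its Smith normal form has invariant factors (1,1,1,1,1,1,1).

Computing H_k = (kernel of ∂_k) / (image of ∂_{k+1}):

  H_0: rank C_0 − rank ∂_1 = 8 − 7 = 1, and the invariant factors of ∂_1 are all 1, so H_0 = Z.
  H_1: rank ker ∂_1 − rank ∂_2 = (15 − 7) − 7 = 1, and the invariant factors of ∂_2 are all 1, so H_1 = Z.
  H_2: rank ker ∂_2 − rank ∂_3 = (7 − 7) − 0 = 0, and there is no ∂_3, so H_2 = 0.

H_0 ≅ Z,  H_1 ≅ Z,  H_2 = 0.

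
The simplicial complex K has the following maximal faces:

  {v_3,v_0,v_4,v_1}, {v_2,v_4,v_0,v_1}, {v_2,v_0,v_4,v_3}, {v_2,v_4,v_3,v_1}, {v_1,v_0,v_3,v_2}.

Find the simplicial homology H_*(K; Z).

H_0 = Z,  H_1 = 0,  H_2 = 0,  H_3 = Z.

K has 5 vertices, 10 edges, 10 triangles, 5 3-simplices.
rank ∂_0 = 0, rank ∂_1 = 4 ⇒ b_0 = 5 − 0 − 4 = 1; all invariant factors of ∂_1 are 1 so no torsion. So H_0 = Z.
rank ∂_1 = 4, rank ∂_2 = 6 ⇒ b_1 = 10 − 4 − 6 = 0; all invariant factors of ∂_2 are 1 so no torsion. So H_1 = 0.
rank ∂_2 = 6, rank ∂_3 = 4 ⇒ b_2 = 10 − 6 − 4 = 0; all invariant factors of ∂_3 are 1 so no torsion. So H_2 = 0.
rank ∂_3 = 4, rank ∂_4 = 0 ⇒ b_3 = 5 − 4 − 0 = 1. So H_3 = Z.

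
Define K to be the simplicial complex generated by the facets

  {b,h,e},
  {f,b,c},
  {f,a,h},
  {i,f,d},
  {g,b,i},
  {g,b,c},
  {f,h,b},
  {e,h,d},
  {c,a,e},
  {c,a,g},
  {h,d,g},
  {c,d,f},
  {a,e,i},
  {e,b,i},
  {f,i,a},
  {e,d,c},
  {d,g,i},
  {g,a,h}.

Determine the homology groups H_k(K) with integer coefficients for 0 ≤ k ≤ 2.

Take the total order a < b < c < d < e < f < g < h < i on the vertex set. Then K (dimension 2) consists of the simplices:

  0-simplices (9): a, b, c, d, e, f, g, h, i
  1-simplices (27): ac, ae, af, ag, ah, ai, bc, be, bf, bg, bh, bi, cd, ce, cf, cg, de, df, dg, dh, di, eh, ei, fh, fi, gh, gi
  2-simplices (18): ace, acg, aei, afh, afi, agh, bcf, bcg, beh, bei, bfh, bgi, cde, cdf, deh, dfi, dgh, dgi

giving chain groups C_0 ≅ Z^9, C_1 ≅ Z^27, C_2 ≅ Z^18.

Boundary ∂_1: C_1 → C_0 maps an edge to its endpoints' difference, ∂[p,q] = q − p. For instance
  ∂dh = h − d.
As a 9×27 matrix over Z this has rank 8, with invariant factors (1,1,1,1,1,1,1,1).

The boundary map ∂_2: C_2 → C_1 sends each 2-simplex [p,q,r] to [q,r] − [p,r] + [p,q]. For instance
  ∂afi = fi − ai + af,
  ∂cde = de − ce + cd.
As a 27×18 matrix over Z this has rank 17, with invariant factors (1,1,1,1,1,1,1,1,1,1,1,1,1,1,1,1,1).

Now H_k = ker ∂_k / im ∂_{k+1}, so:

  H_0: rank C_0 − rank ∂_1 = 9 − 8 = 1, and the invariant factors of ∂_1 are all 1, so H_0 ≅ Z.
  H_1: rank ker ∂_1 − rank ∂_2 = (27 − 8) − 17 = 2, and the invariant factors of ∂_2 are all 1, so H_1 ≅ Z^2.
  H_2: rank ker ∂_2 − rank ∂_3 = (18 − 17) − 0 = 1, and there is no ∂_3, so H_2 ≅ Z.

(K is a triangulation of the torus T^2.)

H_0 ≅ Z,  H_1 ≅ Z^2,  H_2 ≅ Z.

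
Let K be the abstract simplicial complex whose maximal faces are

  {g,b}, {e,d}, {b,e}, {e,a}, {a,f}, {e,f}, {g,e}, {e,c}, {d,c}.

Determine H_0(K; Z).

Fix the vertex order a < b < c < d < e < f < g and write every simplex with vertices in increasing order. Then dim K = 1 and the simplices of K are:

  0-simplices (7): a, b, c, d, e, f, g
  1-simplices (9): ae, af, be, bg, cd, ce, de, ef, eg

so the chain groups are C_0 ≅ Z^7, C_1 ≅ Z^9.

∂_1: C_1 → C_0 maps an edge to its endpoints' difference, ∂[p,q] = q − p. For instance
  ∂bg = g − b.
The 7×9 boundary matrix has rank 6 and Smith normal form diag(1,1,1,1,1,1).

Reading off H_k = ker ∂_k / im ∂_{k+1}:

  H_0: rank C_0 − rank ∂_1 = 7 − 6 = 1, and the invariant factors of ∂_1 are all 1, so H_0 = Z.

(K is a triangulation of a wedge of 3 circles.)

H_0 ≅ Z.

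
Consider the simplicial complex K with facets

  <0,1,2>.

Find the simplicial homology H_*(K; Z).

H_0 = Z,  H_1 = 0,  H_2 = 0.

Take the total order 0 < 1 < 2 on the vertex set. Then K (dimension 2) consists of the simplices:

  0-simplices (3): [0], [1], [2]
  1-simplices (3): [0,1], [0,2], [1,2]
  2-simplices (1): [0,1,2]

so the chain groups are C_0 ≅ Z^3, C_1 ≅ Z^3, C_2 ≅ Z^1.

Boundary ∂_1: C_1 → C_0 maps an edge to its endpoints' difference, ∂[p,q] = q − p.
The resulting 3×3 matrix has rank 2, and its Smith normal form has invariant factors (1,1).

The boundary map ∂_2: C_2 → C_1 sends each 2-simplex [p,q,r] to [q,r] − [p,r] + [p,q]. For instance
  ∂[0,1,2] = [1,2] − [0,2] + [0,1].
As a 3×1 matrix over Z this has rank 1, with invariant factors (1).

Reading off H_k = ker ∂_k / im ∂_{k+1}:

  H_0: rank C_0 − rank ∂_1 = 3 − 2 = 1, and the invariant factors of ∂_1 are all 1, so H_0 = Z.
  H_1: rank ker ∂_1 − rank ∂_2 = (3 − 2) − 1 = 0, and the invariant factors of ∂_2 are all 1, so H_1 = 0.
  H_2: rank ker ∂_2 − rank ∂_3 = (1 − 1) − 0 = 0, and there is no ∂_3, so H_2 = 0.

As a check, the Euler characteristic is 3 − 3 + 1 = 1, which agrees with 1 − 0 + 0 = 1.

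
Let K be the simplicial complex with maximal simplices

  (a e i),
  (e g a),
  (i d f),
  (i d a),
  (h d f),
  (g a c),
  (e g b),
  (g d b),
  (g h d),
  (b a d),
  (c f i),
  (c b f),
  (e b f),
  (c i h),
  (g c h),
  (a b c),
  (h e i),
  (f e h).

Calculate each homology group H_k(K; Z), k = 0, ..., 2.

H_0 = Z,  H_1 = Z ⊕ Z/2,  H_2 = 0.

Take the total order a < b < c < d < e < f < g < h < i on the vertex set. Then K (dimension 2) consists of the simplices:

  0-simplices (9): a, b, c, d, e, f, g, h, i
  1-simplices (27): ab, ac, ad, ae, ag, ai, bc, bd, be, bf, bg, cf, cg, ch, ci, df, dg, dh, di, ef, eg, eh, ei, fh, fi, gh, hi
  2-simplices (18): abc, abd, acg, adi, aeg, aei, bcf, bdg, bef, beg, cfi, cgh, chi, dfh, dfi, dgh, efh, ehi

Hence C_0 ≅ Z^9, C_1 ≅ Z^27, C_2 ≅ Z^18.

Boundary ∂_1: C_1 → C_0 sends each edge [p,q] (with p < q) to q − p. For instance
  ∂dg = g − d.
As a 9×27 matrix over Z this has rank 8, with invariant factors (1,1,1,1,1,1,1,1).

The boundary map ∂_2: C_2 → C_1 maps a triangle to the signed sum of its edges. For instance
  ∂dfh = fh − dh + df,
  ∂cgh = gh − ch + cg.
The 27×18 boundary matrix has rank 18 and Smith normal form diag(1,1,1,1,1,1,1,1,1,1,1,1,1,1,1,1,1,2).

From H_k ≅ ker(∂_k) / im(∂_{k+1}) we obtain:

  H_0: rank C_0 − rank ∂_1 = 9 − 8 = 1, and the invariant factors of ∂_1 are all 1, so H_0 = Z.
  H_1: rank ker ∂_1 − rank ∂_2 = (27 − 8) − 18 = 1, and ∂_2 has invariant factor 2 > 1, so H_1 = Z ⊕ Z/2.
  H_2: rank ker ∂_2 − rank ∂_3 = (18 − 18) − 0 = 0, and there is no ∂_3, so H_2 = 0.

As a check, the Euler characteristic is 9 − 27 + 18 = 0, which agrees with 1 − 1 + 0 = 0.
(K is a triangulation of the Klein bottle.)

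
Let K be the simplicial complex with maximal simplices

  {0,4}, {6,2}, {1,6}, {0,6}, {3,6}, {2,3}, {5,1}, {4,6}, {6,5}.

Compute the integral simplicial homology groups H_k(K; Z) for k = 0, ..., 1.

H_0 ≅ Z,  H_1 ≅ Z^3.

Fix the vertex order 0 < 1 < 2 < 3 < 4 < 5 < 6 and write every simplex with vertices in increasing order. Then dim K = 1 and the simplices of K are:

  0-simplices (7): [0], [1], [2], [3], [4], [5], [6]
  1-simplices (9): [0,4], [0,6], [1,5], [1,6], [2,3], [2,6], [3,6], [4,6], [5,6]

giving chain groups C_0 ≅ Z^7, C_1 ≅ Z^9.

The boundary map ∂_1: C_1 → C_0 sends each edge [p,q] (with p < q) to q − p.
This gives a 7×9 integer matrix of rank 6; reducing to Smith normal form yields diagonal entries (1,1,1,1,1,1).

Reading off H_k = ker ∂_k / im ∂_{k+1}:

  H_0: rank C_0 − rank ∂_1 = 7 − 6 = 1, and the invariant factors of ∂_1 are all 1, so H_0 = Z.
  H_1: rank ker ∂_1 − rank ∂_2 = (9 − 6) − 0 = 3, and there is no ∂_2, so H_1 = Z^3.

As a check, the Euler characteristic is 7 − 9 = -2, which agrees with 1 − 3 = -2.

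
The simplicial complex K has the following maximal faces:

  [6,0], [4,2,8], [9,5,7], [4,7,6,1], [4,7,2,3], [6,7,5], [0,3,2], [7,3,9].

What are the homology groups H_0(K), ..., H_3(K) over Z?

H_0 ≅ Z,  H_1 ≅ Z,  H_2 = 0,  H_3 = 0.

Order the vertices as 0 < 1 < 2 < 3 < 4 < 5 < 6 < 7 < 8 < 9. Listing each simplex with vertices in this order, K has dimension 3 with simplices:

  0-simplices (10): [0], [1], [2], [3], [4], [5], [6], [7], [8], [9]
  1-simplices (21): [0,2], [0,3], [0,6], [1,4], [1,6], [1,7], [2,3], [2,4], [2,7], [2,8], [3,4], [3,7], [3,9], [4,6], [4,7], [4,8], [5,6], [5,7], [5,9], [6,7], [7,9]
  2-simplices (13): [0,2,3], [1,4,6], [1,4,7], [1,6,7], [2,3,4], [2,3,7], [2,4,7], [2,4,8], [3,4,7], [3,7,9], [4,6,7], [5,6,7], [5,7,9]
  3-simplices (2): [1,4,6,7], [2,3,4,7]

Hence C_0 ≅ Z^10, C_1 ≅ Z^21, C_2 ≅ Z^13, C_3 ≅ Z^2.

∂_1: C_1 → C_0 sends each edge [p,q] (with p < q) to q − p. For instance
  ∂[1,4] = [4] − [1].
This gives a 10×21 integer matrix of rank 9; reducing to Smith normal form yields diagonal entries (1,1,1,1,1,1,1,1,1).

Boundary ∂_2: C_2 → C_1 acts by ∂[p,q,r] = [q,r] − [p,r] + [p,q]. For instance
  ∂[1,4,6] = [4,6] − [1,6] + [1,4],
  ∂[2,3,7] = [3,7] − [2,7] + [2,3].
The resulting 21×13 matrix has rank 11, and its Smith normal form has invariant factors (1,1,1,1,1,1,1,1,1,1,1).

The boundary map ∂_3: C_3 → C_2 sends each 3-simplex σ to the alternating sum Σ_i (−1)^i (σ with its i-th vertex removed). For instance
  ∂[1,4,6,7] = [4,6,7] − [1,6,7] + [1,4,7] − [1,4,6],
  ∂[2,3,4,7] = [3,4,7] − [2,4,7] + [2,3,7] − [2,3,4].
The 13×2 boundary matrix has rank 2 and Smith normal form diag(1,1).

Reading off H_k = ker ∂_k / im ∂_{k+1}:

  H_0: rank C_0 − rank ∂_1 = 10 − 9 = 1, and the invariant factors of ∂_1 are all 1, so H_0 = Z.
  H_1: rank ker ∂_1 − rank ∂_2 = (21 − 9) − 11 = 1, and the invariant factors of ∂_2 are all 1, so H_1 = Z.
  H_2: rank ker ∂_2 − rank ∂_3 = (13 − 11) − 2 = 0, and the invariant factors of ∂_3 are all 1, so H_2 = 0.
  H_3: rank ker ∂_3 − rank ∂_4 = (2 − 2) − 0 = 0, and there is no ∂_4, so H_3 = 0.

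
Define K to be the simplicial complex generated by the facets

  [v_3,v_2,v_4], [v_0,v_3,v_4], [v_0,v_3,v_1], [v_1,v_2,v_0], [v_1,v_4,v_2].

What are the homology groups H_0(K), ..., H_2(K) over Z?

Fix the vertex order v_0 < v_1 < v_2 < v_3 < v_4 and write every simplex with vertices in increasing order. Then dim K = 2 and the simplices of K are:

  0-simplices (5): [v_0], [v_1], [v_2], [v_3], [v_4]
  1-simplices (10): [v_0,v_1], [v_0,v_2], [v_0,v_3], [v_0,v_4], [v_1,v_2], [v_1,v_3], [v_1,v_4], [v_2,v_3], [v_2,v_4], [v_3,v_4]
  2-simplices (5): [v_0,v_1,v_2], [v_0,v_1,v_3], [v_0,v_3,v_4], [v_1,v_2,v_4], [v_2,v_3,v_4]

Hence C_0 ≅ Z^5, C_1 ≅ Z^10, C_2 ≅ Z^5.

∂_1: C_1 → C_0 is given by ∂[p,q] = [q] − [p]. For instance
  ∂[v_1,v_4] = [v_4] − [v_1].
As a 5×10 matrix over Z this has rank 4, with invariant factors (1,1,1,1).

∂_2: C_2 → C_1 maps a triangle to the signed sum of its edges. For instance
  ∂[v_0,v_1,v_2] = [v_1,v_2] − [v_0,v_2] + [v_0,v_1],
  ∂[v_1,v_2,v_4] = [v_2,v_4] − [v_1,v_4] + [v_1,v_2].
As a 10×5 matrix over Z this has rank 5, with invariant factors (1,1,1,1,1).

From H_k ≅ ker(∂_k) / im(∂_{k+1}) we obtain:

  H_0: rank C_0 − rank ∂_1 = 5 − 4 = 1, and the invariant factors of ∂_1 are all 1, so H_0 = Z.
  H_1: rank ker ∂_1 − rank ∂_2 = (10 − 4) − 5 = 1, and the invariant factors of ∂_2 are all 1, so H_1 = Z.
  H_2: rank ker ∂_2 − rank ∂_3 = (5 − 5) − 0 = 0, and there is no ∂_3, so H_2 = 0.

(K is a triangulation of the Möbius band.)

H_0 ≅ Z,  H_1 ≅ Z,  H_2 = 0.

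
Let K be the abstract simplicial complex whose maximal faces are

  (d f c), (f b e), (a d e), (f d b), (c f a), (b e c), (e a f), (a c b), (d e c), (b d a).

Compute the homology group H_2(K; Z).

H_2 = 0.

Take the total order a < b < c < d < e < f on the vertex set. Then K (dimension 2) consists of the simplices:

  0-simplices (6): a, b, c, d, e, f
  1-simplices (15): ab, ac, ad, ae, af, bc, bd, be, bf, cd, ce, cf, de, df, ef
  2-simplices (10): abc, abd, acf, ade, aef, bce, bdf, bef, cde, cdf

Hence C_0 ≅ Z^6, C_1 ≅ Z^15, C_2 ≅ Z^10.

∂_1: C_1 → C_0 maps an edge to its endpoints' difference, ∂[p,q] = q − p. For instance
  ∂ad = d − a.
As a 6×15 matrix over Z this has rank 5, with invariant factors (1,1,1,1,1).

∂_2: C_2 → C_1 maps a triangle to the signed sum of its edges. For instance
  ∂abc = bc − ac + ab,
  ∂ade = de − ae + ad.
The resulting 15×10 matrix has rank 10, and its Smith normal form has invariant factors (1,1,1,1,1,1,1,1,1,2).

From H_k ≅ ker(∂_k) / im(∂_{k+1}) we obtain:

  H_2: rank ker ∂_2 − rank ∂_3 = (10 − 10) − 0 = 0, and there is no ∂_3, so H_2 ≅ 0.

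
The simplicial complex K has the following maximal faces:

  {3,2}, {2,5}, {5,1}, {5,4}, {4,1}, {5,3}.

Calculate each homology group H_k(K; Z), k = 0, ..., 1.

Order the vertices as 1 < 2 < 3 < 4 < 5. Listing each simplex with vertices in this order, K has dimension 1 with simplices:

  0-simplices (5): [1], [2], [3], [4], [5]
  1-simplices (6): [1,4], [1,5], [2,3], [2,5], [3,5], [4,5]

so the chain groups are C_0 ≅ Z^5, C_1 ≅ Z^6.

Boundary ∂_1: C_1 → C_0 maps an edge to its endpoints' difference, ∂[p,q] = q − p.
As a 5×6 matrix over Z this has rank 4, with invariant factors (1,1,1,1).

Reading off H_k = ker ∂_k / im ∂_{k+1}:

  H_0: rank C_0 − rank ∂_1 = 5 − 4 = 1, and the invariant factors of ∂_1 are all 1, so H_0 = Z.
  H_1: rank ker ∂_1 − rank ∂_2 = (6 − 4) − 0 = 2, and there is no ∂_2, so H_1 = Z^2.

As a check, the Euler characteristic is 5 − 6 = -1, which agrees with 1 − 2 = -1.

H_0 = Z,  H_1 = Z^2.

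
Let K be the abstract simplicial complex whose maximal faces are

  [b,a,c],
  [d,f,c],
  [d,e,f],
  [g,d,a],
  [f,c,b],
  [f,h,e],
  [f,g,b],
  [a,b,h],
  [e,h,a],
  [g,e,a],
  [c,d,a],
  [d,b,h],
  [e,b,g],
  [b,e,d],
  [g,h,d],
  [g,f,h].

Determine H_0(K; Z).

H_0 ≅ Z.

Take the total order a < b < c < d < e < f < g < h on the vertex set. Then K (dimension 2) consists of the simplices:

  0-simplices (8): a, b, c, d, e, f, g, h
  1-simplices (24): ab, ac, ad, ae, ag, ah, bc, bd, be, bf, bg, bh, cd, cf, de, df, dg, dh, ef, eg, eh, fg, fh, gh
  2-simplices (16): abc, abh, acd, adg, aeg, aeh, bcf, bde, bdh, beg, bfg, cdf, def, dgh, efh, fgh

so the chain groups are C_0 ≅ Z^8, C_1 ≅ Z^24, C_2 ≅ Z^16.

∂_1: C_1 → C_0 is given by ∂[p,q] = [q] − [p]. For instance
  ∂dg = g − d.
This gives a 8×24 integer matrix of rank 7; reducing to Smith normal form yields diagonal entries (1,1,1,1,1,1,1).

The boundary map ∂_2: C_2 → C_1 sends each 2-simplex [p,q,r] to [q,r] − [p,r] + [p,q]. For instance
  ∂fgh = gh − fh + fg,
  ∂efh = fh − eh + ef.
As a 24×16 matrix over Z this has rank 15, with invariant factors (1,1,1,1,1,1,1,1,1,1,1,1,1,1,1).

From H_k ≅ ker(∂_k) / im(∂_{k+1}) we obtain:

  H_0: rank C_0 − rank ∂_1 = 8 − 7 = 1, and the invariant factors of ∂_1 are all 1, so H_0 = Z.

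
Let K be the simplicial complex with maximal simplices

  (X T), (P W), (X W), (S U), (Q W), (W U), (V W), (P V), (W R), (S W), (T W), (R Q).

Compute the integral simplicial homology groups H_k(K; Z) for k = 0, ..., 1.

We work with the vertex ordering P < Q < R < S < T < U < V < W < X. The simplices of K, each written with vertices in increasing order, are:

  0-simplices (9): P, Q, R, S, T, U, V, W, X
  1-simplices (12): PV, PW, QR, QW, RW, SU, SW, TW, TX, UW, VW, WX

giving chain groups C_0 ≅ Z^9, C_1 ≅ Z^12.

The boundary map ∂_1: C_1 → C_0 sends each edge [p,q] (with p < q) to q − p. For instance
  ∂RW = W − R.
The resulting 9×12 matrix has rank 8, and its Smith normal form has invariant factors (1,1,1,1,1,1,1,1).

From H_k ≅ ker(∂_k) / im(∂_{k+1}) we obtain:

  H_0: rank C_0 − rank ∂_1 = 9 − 8 = 1, and the invariant factors of ∂_1 are all 1, so H_0 = Z.
  H_1: rank ker ∂_1 − rank ∂_2 = (12 − 8) − 0 = 4, and there is no ∂_2, so H_1 = Z^4.

As a check, the Euler characteristic is 9 − 12 = -3, which agrees with 1 − 4 = -3.

H_0 ≅ Z,  H_1 ≅ Z^4.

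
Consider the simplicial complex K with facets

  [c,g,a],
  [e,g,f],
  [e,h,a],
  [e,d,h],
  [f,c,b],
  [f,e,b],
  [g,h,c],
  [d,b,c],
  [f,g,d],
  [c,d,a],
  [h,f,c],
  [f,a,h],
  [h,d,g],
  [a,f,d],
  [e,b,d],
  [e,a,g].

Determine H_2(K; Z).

H_2 ≅ Z.

Order the vertices as a < b < c < d < e < f < g < h. Listing each simplex with vertices in this order, K has dimension 2 with simplices:

  0-simplices (8): a, b, c, d, e, f, g, h
  1-simplices (24): ac, ad, ae, af, ag, ah, bc, bd, be, bf, cd, cf, cg, ch, de, df, dg, dh, ef, eg, eh, fg, fh, gh
  2-simplices (16): acd, acg, adf, aeg, aeh, afh, bcd, bcf, bde, bef, cfh, cgh, deh, dfg, dgh, efg

giving chain groups C_0 ≅ Z^8, C_1 ≅ Z^24, C_2 ≅ Z^16.

∂_1: C_1 → C_0 is given by ∂[p,q] = [q] − [p].
This gives a 8×24 integer matrix of rank 7; reducing to Smith normal form yields diagonal entries (1,1,1,1,1,1,1).

∂_2: C_2 → C_1 acts by ∂[p,q,r] = [q,r] − [p,r] + [p,q]. For instance
  ∂aeh = eh − ah + ae,
  ∂dgh = gh − dh + dg.
The resulting 24×16 matrix has rank 15, and its Smith normal form has invariant factors (1,1,1,1,1,1,1,1,1,1,1,1,1,1,1).

Now H_k = ker ∂_k / im ∂_{k+1}, so:

  H_2: rank ker ∂_2 − rank ∂_3 = (16 − 15) − 0 = 1, and there is no ∂_3, so H_2 ≅ Z.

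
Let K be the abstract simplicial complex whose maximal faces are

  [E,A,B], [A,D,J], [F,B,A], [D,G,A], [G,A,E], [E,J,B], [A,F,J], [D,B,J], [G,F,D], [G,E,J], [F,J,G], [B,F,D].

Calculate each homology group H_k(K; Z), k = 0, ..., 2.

Order the vertices as A < B < D < E < F < G < J. Listing each simplex with vertices in this order, K has dimension 2 with simplices:

  0-simplices (7): A, B, D, E, F, G, J
  1-simplices (18): AB, AD, AE, AF, AG, AJ, BD, BE, BF, BJ, DF, DG, DJ, EG, EJ, FG, FJ, GJ
  2-simplices (12): ABE, ABF, ADG, ADJ, AEG, AFJ, BDF, BDJ, BEJ, DFG, EGJ, FGJ

so the chain groups are C_0 ≅ Z^7, C_1 ≅ Z^18, C_2 ≅ Z^12.

Boundary ∂_1: C_1 → C_0 sends each edge [p,q] (with p < q) to q − p. For instance
  ∂FJ = J − F.
The 7×18 boundary matrix has rank 6 and Smith normal form diag(1,1,1,1,1,1).

The boundary map ∂_2: C_2 → C_1 sends each 2-simplex [p,q,r] to [q,r] − [p,r] + [p,q]. For instance
  ∂BDF = DF − BF + BD,
  ∂EGJ = GJ − EJ + EG.
The resulting 18×12 matrix has rank 12, and its Smith normal form has invariant factors (1,1,1,1,1,1,1,1,1,1,1,2).

Computing H_k = (kernel of ∂_k) / (image of ∂_{k+1}):

  H_0: rank C_0 − rank ∂_1 = 7 − 6 = 1, and the invariant factors of ∂_1 are all 1, so H_0 ≅ Z.
  H_1: rank ker ∂_1 − rank ∂_2 = (18 − 6) − 12 = 0, and ∂_2 has invariant factor 2 > 1, so H_1 ≅ Z/2.
  H_2: rank ker ∂_2 − rank ∂_3 = (12 − 12) − 0 = 0, and there is no ∂_3, so H_2 ≅ 0.

(K is a triangulation of the real projective plane RP^2.)

H_0 ≅ Z,  H_1 ≅ Z/2,  H_2 = 0.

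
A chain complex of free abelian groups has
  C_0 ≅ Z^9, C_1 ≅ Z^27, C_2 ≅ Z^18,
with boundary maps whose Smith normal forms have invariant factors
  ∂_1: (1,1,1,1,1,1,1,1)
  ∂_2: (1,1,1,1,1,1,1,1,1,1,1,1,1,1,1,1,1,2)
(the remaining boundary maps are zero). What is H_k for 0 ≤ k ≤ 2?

H_0 = Z,  H_1 = Z ⊕ Z_2,  H_2 = 0.

H_0: b_0 = 9 − 0 − 8 = 1; torsion from ∂_1 factors > 1: none. So H_0 = Z.
H_1: b_1 = 27 − 8 − 18 = 1; torsion from ∂_2 factors > 1: [2]. So H_1 = Z ⊕ Z_2.
H_2: b_2 = 18 − 18 − 0 = 0; torsion from ∂_3 factors > 1: none. So H_2 = 0.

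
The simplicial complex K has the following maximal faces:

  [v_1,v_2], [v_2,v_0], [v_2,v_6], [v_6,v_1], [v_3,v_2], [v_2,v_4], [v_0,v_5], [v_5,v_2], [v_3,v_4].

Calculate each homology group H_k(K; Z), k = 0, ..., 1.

K has 7 vertices, 9 edges.
rank ∂_0 = 0, rank ∂_1 = 6 ⇒ b_0 = 7 − 0 − 6 = 1; all invariant factors of ∂_1 are 1 so no torsion. So H_0 ≅ Z.
rank ∂_1 = 6, rank ∂_2 = 0 ⇒ b_1 = 9 − 6 − 0 = 3. So H_1 ≅ Z^3.

H_0 = Z,  H_1 = Z^3.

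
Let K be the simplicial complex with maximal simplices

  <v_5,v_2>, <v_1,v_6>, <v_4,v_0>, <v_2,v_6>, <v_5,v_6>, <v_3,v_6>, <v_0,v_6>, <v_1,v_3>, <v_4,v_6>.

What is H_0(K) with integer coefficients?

H_0 = Z.

Fix the vertex order v_0 < v_1 < v_2 < v_3 < v_4 < v_5 < v_6 and write every simplex with vertices in increasing order. Then dim K = 1 and the simplices of K are:

  0-simplices (7): [v_0], [v_1], [v_2], [v_3], [v_4], [v_5], [v_6]
  1-simplices (9): [v_0,v_4], [v_0,v_6], [v_1,v_3], [v_1,v_6], [v_2,v_5], [v_2,v_6], [v_3,v_6], [v_4,v_6], [v_5,v_6]

Hence C_0 ≅ Z^7, C_1 ≅ Z^9.

∂_1: C_1 → C_0 sends each edge [p,q] (with p < q) to q − p. For instance
  ∂[v_1,v_3] = [v_3] − [v_1].
As a 7×9 matrix over Z this has rank 6, with invariant factors (1,1,1,1,1,1).

Computing H_k = (kernel of ∂_k) / (image of ∂_{k+1}):

  H_0: rank C_0 − rank ∂_1 = 7 − 6 = 1, and the invariant factors of ∂_1 are all 1, so H_0 ≅ Z.

(K is a triangulation of a wedge of 3 circles.)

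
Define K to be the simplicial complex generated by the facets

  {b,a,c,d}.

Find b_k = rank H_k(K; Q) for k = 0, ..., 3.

b_0 = 1, b_1 = 0, b_2 = 0, b_3 = 0.

We work with the vertex ordering a < b < c < d. The simplices of K, each written with vertices in increasing order, are:

  0-simplices (4): a, b, c, d
  1-simplices (6): ab, ac, ad, bc, bd, cd
  2-simplices (4): abc, abd, acd, bcd
  3-simplices (1): abcd

Hence C_0 ≅ Z^4, C_1 ≅ Z^6, C_2 ≅ Z^4, C_3 ≅ Z^1.

The boundary map ∂_1: C_1 → C_0 sends each edge [p,q] (with p < q) to q − p.
The resulting 4×6 matrix has rank 3, and its Smith normal form has invariant factors (1,1,1).

The boundary map ∂_2: C_2 → C_1 maps a triangle to the signed sum of its edges. For instance
  ∂bcd = cd − bd + bc,
  ∂abc = bc − ac + ab.
As a 6×4 matrix over Z this has rank 3, with invariant factors (1,1,1).

∂_3: C_3 → C_2 sends each 3-simplex σ to the alternating sum Σ_i (−1)^i (σ with its i-th vertex removed). For instance
  ∂abcd = bcd − acd + abd − abc.
As a 4×1 matrix over Z this has rank 1, with invariant factors (1).

From H_k ≅ ker(∂_k) / im(∂_{k+1}) we obtain:

  H_0: rank C_0 − rank ∂_1 = 4 − 3 = 1, and the invariant factors of ∂_1 are all 1, so H_0 ≅ Z.
  H_1: rank ker ∂_1 − rank ∂_2 = (6 − 3) − 3 = 0, and the invariant factors of ∂_2 are all 1, so H_1 ≅ 0.
  H_2: rank ker ∂_2 − rank ∂_3 = (4 − 3) − 1 = 0, and the invariant factors of ∂_3 are all 1, so H_2 ≅ 0.
  H_3: rank ker ∂_3 − rank ∂_4 = (1 − 1) − 0 = 0, and there is no ∂_4, so H_3 ≅ 0.

As a check, the Euler characteristic is 4 − 6 + 4 − 1 = 1, which agrees with 1 − 0 + 0 − 0 = 1.

Hence the Betti numbers are b_0 = 1, b_1 = 0, b_2 = 0, b_3 = 0.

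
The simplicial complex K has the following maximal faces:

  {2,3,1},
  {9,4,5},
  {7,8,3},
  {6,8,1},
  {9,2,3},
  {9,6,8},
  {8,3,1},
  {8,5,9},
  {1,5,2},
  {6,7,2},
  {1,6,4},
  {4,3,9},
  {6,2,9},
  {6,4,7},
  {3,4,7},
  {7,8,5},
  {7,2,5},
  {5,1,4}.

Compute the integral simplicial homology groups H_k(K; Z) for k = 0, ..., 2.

H_0 ≅ Z,  H_1 ≅ Z^2,  H_2 ≅ Z.

We work with the vertex ordering 1 < 2 < 3 < 4 < 5 < 6 < 7 < 8 < 9. The simplices of K, each written with vertices in increasing order, are:

  0-simplices (9): [1], [2], [3], [4], [5], [6], [7], [8], [9]
  1-simplices (27): (27 of them)
  2-simplices (18): [1,2,3], [1,2,5], [1,3,8], [1,4,5], [1,4,6], [1,6,8], [2,3,9], [2,5,7], [2,6,7], [2,6,9], [3,4,7], [3,4,9], [3,7,8], [4,5,9], [4,6,7], [5,7,8], [5,8,9], [6,8,9]

so the chain groups are C_0 ≅ Z^9, C_1 ≅ Z^27, C_2 ≅ Z^18.

∂_1: C_1 → C_0 is given by ∂[p,q] = [q] − [p].
As a 9×27 matrix over Z this has rank 8, with invariant factors (1,1,1,1,1,1,1,1).

∂_2: C_2 → C_1 sends each 2-simplex [p,q,r] to [q,r] − [p,r] + [p,q]. For instance
  ∂[3,7,8] = [7,8] − [3,8] + [3,7],
  ∂[2,3,9] = [3,9] − [2,9] + [2,3].
This gives a 27×18 integer matrix of rank 17; reducing to Smith normal form yields diagonal entries (1,1,1,1,1,1,1,1,1,1,1,1,1,1,1,1,1).

Computing H_k = (kernel of ∂_k) / (image of ∂_{k+1}):

  H_0: rank C_0 − rank ∂_1 = 9 − 8 = 1, and the invariant factors of ∂_1 are all 1, so H_0 = Z.
  H_1: rank ker ∂_1 − rank ∂_2 = (27 − 8) − 17 = 2, and the invariant factors of ∂_2 are all 1, so H_1 = Z^2.
  H_2: rank ker ∂_2 − rank ∂_3 = (18 − 17) − 0 = 1, and there is no ∂_3, so H_2 = Z.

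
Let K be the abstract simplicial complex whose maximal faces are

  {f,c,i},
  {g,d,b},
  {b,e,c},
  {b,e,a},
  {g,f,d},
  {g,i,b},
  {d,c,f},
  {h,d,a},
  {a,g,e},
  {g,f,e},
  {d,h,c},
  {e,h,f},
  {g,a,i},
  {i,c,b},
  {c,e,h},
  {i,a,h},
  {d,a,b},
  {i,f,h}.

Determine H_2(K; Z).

Order the vertices as a < b < c < d < e < f < g < h < i. Listing each simplex with vertices in this order, K has dimension 2 with simplices:

  0-simplices (9): a, b, c, d, e, f, g, h, i
  1-simplices (27): ab, ad, ae, ag, ah, ai, bc, bd, be, bg, bi, cd, ce, cf, ch, ci, df, dg, dh, ef, eg, eh, fg, fh, fi, gi, hi
  2-simplices (18): abd, abe, adh, aeg, agi, ahi, bce, bci, bdg, bgi, cdf, cdh, ceh, cfi, dfg, efg, efh, fhi

giving chain groups C_0 ≅ Z^9, C_1 ≅ Z^27, C_2 ≅ Z^18.

Boundary ∂_1: C_1 → C_0 sends each edge [p,q] (with p < q) to q − p. For instance
  ∂ce = e − c.
This gives a 9×27 integer matrix of rank 8; reducing to Smith normal form yields diagonal entries (1,1,1,1,1,1,1,1).

∂_2: C_2 → C_1 maps a triangle to the signed sum of its edges. For instance
  ∂dfg = fg − dg + df,
  ∂ceh = eh − ch + ce.
This gives a 27×18 integer matrix of rank 18; reducing to Smith normal form yields diagonal entries (1,1,1,1,1,1,1,1,1,1,1,1,1,1,1,1,1,2).

Reading off H_k = ker ∂_k / im ∂_{k+1}:

  H_2: rank ker ∂_2 − rank ∂_3 = (18 − 18) − 0 = 0, and there is no ∂_3, so H_2 ≅ 0.

H_2 = 0.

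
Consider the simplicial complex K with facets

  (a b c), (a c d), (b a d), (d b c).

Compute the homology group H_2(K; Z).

Order the vertices as a < b < c < d. Listing each simplex with vertices in this order, K has dimension 2 with simplices:

  0-simplices (4): a, b, c, d
  1-simplices (6): ab, ac, ad, bc, bd, cd
  2-simplices (4): abc, abd, acd, bcd

Hence C_0 ≅ Z^4, C_1 ≅ Z^6, C_2 ≅ Z^4.

Boundary ∂_1: C_1 → C_0 is given by ∂[p,q] = [q] − [p].
This gives a 4×6 integer matrix of rank 3; reducing to Smith normal form yields diagonal entries (1,1,1).

∂_2: C_2 → C_1 sends each 2-simplex [p,q,r] to [q,r] − [p,r] + [p,q]. For instance
  ∂abc = bc − ac + ab,
  ∂bcd = cd − bd + bc.
The resulting 6×4 matrix has rank 3, and its Smith normal form has invariant factors (1,1,1).

Now H_k = ker ∂_k / im ∂_{k+1}, so:

  H_2: rank ker ∂_2 − rank ∂_3 = (4 − 3) − 0 = 1, and there is no ∂_3, so H_2 = Z.

(K is a triangulation of the 2-sphere S^2.)

H_2 = Z.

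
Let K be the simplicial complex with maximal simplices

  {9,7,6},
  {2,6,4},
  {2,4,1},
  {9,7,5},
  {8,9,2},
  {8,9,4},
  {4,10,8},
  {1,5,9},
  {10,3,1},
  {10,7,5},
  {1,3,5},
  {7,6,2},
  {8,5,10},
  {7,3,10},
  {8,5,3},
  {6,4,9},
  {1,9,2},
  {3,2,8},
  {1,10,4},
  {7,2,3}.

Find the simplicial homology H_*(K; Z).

H_0 ≅ Z,  H_1 ≅ Z ⊕ Z/2,  H_2 = 0.

Order the vertices as 1 < 2 < 3 < 4 < 5 < 6 < 7 < 8 < 9 < 10. Listing each simplex with vertices in this order, K has dimension 2 with simplices:

  0-simplices (10): [1], [2], [3], [4], [5], [6], [7], [8], [9], [10]
  1-simplices (30): (30 of them)
  2-simplices (20): (20 of them)

giving chain groups C_0 ≅ Z^10, C_1 ≅ Z^30, C_2 ≅ Z^20.

Boundary ∂_1: C_1 → C_0 is given by ∂[p,q] = [q] − [p]. For instance
  ∂[4,9] = [9] − [4].
As a 10×30 matrix over Z this has rank 9, with invariant factors (1,1,1,1,1,1,1,1,1).

∂_2: C_2 → C_1 maps a triangle to the signed sum of its edges. For instance
  ∂[5,7,9] = [7,9] − [5,9] + [5,7],
  ∂[4,6,9] = [6,9] − [4,9] + [4,6].
The 30×20 boundary matrix has rank 20 and Smith normal form diag(1,1,1,1,1,1,1,1,1,1,1,1,1,1,1,1,1,1,1,2).

From H_k ≅ ker(∂_k) / im(∂_{k+1}) we obtain:

  H_0: rank C_0 − rank ∂_1 = 10 − 9 = 1, and the invariant factors of ∂_1 are all 1, so H_0 = Z.
  H_1: rank ker ∂_1 − rank ∂_2 = (30 − 9) − 20 = 1, and ∂_2 has invariant factor 2 > 1, so H_1 = Z ⊕ Z/2.
  H_2: rank ker ∂_2 − rank ∂_3 = (20 − 20) − 0 = 0, and there is no ∂_3, so H_2 = 0.

(K is a triangulation of the Klein bottle.)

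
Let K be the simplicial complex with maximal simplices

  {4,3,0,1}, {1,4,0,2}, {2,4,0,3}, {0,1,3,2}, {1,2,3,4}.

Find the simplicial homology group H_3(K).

H_3 = Z.

Order the vertices as 0 < 1 < 2 < 3 < 4. Listing each simplex with vertices in this order, K has dimension 3 with simplices:

  0-simplices (5): [0], [1], [2], [3], [4]
  1-simplices (10): [0,1], [0,2], [0,3], [0,4], [1,2], [1,3], [1,4], [2,3], [2,4], [3,4]
  2-simplices (10): [0,1,2], [0,1,3], [0,1,4], [0,2,3], [0,2,4], [0,3,4], [1,2,3], [1,2,4], [1,3,4], [2,3,4]
  3-simplices (5): [0,1,2,3], [0,1,2,4], [0,1,3,4], [0,2,3,4], [1,2,3,4]

Hence C_0 ≅ Z^5, C_1 ≅ Z^10, C_2 ≅ Z^10, C_3 ≅ Z^5.

The boundary map ∂_1: C_1 → C_0 maps an edge to its endpoints' difference, ∂[p,q] = q − p. For instance
  ∂[1,4] = [4] − [1].
The resulting 5×10 matrix has rank 4, and its Smith normal form has invariant factors (1,1,1,1).

The boundary map ∂_2: C_2 → C_1 acts by ∂[p,q,r] = [q,r] − [p,r] + [p,q]. For instance
  ∂[1,2,3] = [2,3] − [1,3] + [1,2],
  ∂[0,1,4] = [1,4] − [0,4] + [0,1].
The 10×10 boundary matrix has rank 6 and Smith normal form diag(1,1,1,1,1,1).

Boundary ∂_3: C_3 → C_2 sends each 3-simplex σ to the alternating sum Σ_i (−1)^i (σ with its i-th vertex removed). For instance
  ∂[0,1,2,4] = [1,2,4] − [0,2,4] + [0,1,4] − [0,1,2],
  ∂[0,1,3,4] = [1,3,4] − [0,3,4] + [0,1,4] − [0,1,3].
The resulting 10×5 matrix has rank 4, and its Smith normal form has invariant factors (1,1,1,1).

Now H_k = ker ∂_k / im ∂_{k+1}, so:

  H_3: rank ker ∂_3 − rank ∂_4 = (5 − 4) − 0 = 1, and there is no ∂_4, so H_3 = Z.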